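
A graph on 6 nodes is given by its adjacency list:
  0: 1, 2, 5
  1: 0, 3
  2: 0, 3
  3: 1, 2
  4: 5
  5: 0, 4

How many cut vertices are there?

Removing 0 increases the component count from 1 to 2, so 0 is a cut vertex.
Removing 5 increases the component count from 1 to 2, so 5 is a cut vertex.
By contrast removing 4 leaves 1 component; it is not a cut vertex. No other vertex is a cut vertex either.

2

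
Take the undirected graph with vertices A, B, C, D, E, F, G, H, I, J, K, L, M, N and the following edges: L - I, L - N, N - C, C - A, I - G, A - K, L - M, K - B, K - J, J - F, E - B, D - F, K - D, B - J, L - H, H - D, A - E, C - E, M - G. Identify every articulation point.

Removing L increases the component count from 1 to 2, so L is a cut vertex.
By contrast removing G leaves 1 component; it is not a cut vertex. No other vertex is a cut vertex either.

L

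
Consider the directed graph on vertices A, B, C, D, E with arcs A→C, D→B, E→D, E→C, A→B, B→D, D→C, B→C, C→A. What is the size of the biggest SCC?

{A, B, C, D} are all mutually reachable — one SCC of size 4.
{E} is an SCC by itself.
The largest has 4 vertices.

4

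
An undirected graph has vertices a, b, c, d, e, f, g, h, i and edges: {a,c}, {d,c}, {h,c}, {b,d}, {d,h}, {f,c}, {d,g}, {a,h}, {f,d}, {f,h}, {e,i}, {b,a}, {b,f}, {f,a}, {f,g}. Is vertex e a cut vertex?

No

Deleting e leaves 2 components (was 2), so e is not a cut vertex.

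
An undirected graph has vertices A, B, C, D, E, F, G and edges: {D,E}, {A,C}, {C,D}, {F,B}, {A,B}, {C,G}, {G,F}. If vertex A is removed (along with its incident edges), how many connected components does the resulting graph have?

With A gone, the remaining components are: {B, C, D, E, F, G}.
That is 1 component.

1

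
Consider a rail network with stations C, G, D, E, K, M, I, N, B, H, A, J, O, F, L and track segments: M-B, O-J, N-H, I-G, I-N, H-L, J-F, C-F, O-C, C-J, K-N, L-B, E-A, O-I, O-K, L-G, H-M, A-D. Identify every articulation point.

A, O

Removing A increases the component count from 2 to 3, so A is a cut vertex.
Removing O increases the component count from 2 to 3, so O is a cut vertex.
By contrast removing N leaves 2 components; it is not a cut vertex. No other vertex is a cut vertex either.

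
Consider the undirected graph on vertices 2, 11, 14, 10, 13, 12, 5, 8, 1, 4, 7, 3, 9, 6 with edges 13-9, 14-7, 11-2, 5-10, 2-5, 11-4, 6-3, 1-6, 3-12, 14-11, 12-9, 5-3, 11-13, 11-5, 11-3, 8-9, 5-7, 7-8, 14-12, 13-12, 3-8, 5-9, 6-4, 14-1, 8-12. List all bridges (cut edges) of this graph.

The edges on the cycle 14-11-2-5-7-8-12-14 are not bridges since each lies on that cycle.
But removing 10-5 disconnects 10 from 5 — this is a bridge.

10-5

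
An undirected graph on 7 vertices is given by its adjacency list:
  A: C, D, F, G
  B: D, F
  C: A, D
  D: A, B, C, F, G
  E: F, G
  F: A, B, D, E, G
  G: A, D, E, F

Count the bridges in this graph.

0

The edges on the cycle G-A-F-E-G are not bridges since each lies on that cycle.
Every edge lies on some cycle, so there are no bridges.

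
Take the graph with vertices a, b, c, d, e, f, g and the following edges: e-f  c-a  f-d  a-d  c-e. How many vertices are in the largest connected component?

b is isolated — a component by itself.
g is isolated — a component by itself.
Starting from a we can reach a, c, d, e, f. That is one component of size 5.
The largest has 5 vertices.

5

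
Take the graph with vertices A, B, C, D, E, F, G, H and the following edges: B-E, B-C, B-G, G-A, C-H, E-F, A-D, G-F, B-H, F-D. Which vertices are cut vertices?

B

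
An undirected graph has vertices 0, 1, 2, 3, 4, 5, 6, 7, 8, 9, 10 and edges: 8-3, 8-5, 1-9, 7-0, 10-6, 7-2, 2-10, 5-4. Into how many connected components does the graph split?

Starting from 1 we can reach 1, 9. That is one component of size 2.
Starting from 3 we can reach 3, 4, 5, 8. That is one component of size 4.
Starting from 0 we can reach 0, 2, 6, 7, 10. That is one component of size 5.
Total: 3 components.

3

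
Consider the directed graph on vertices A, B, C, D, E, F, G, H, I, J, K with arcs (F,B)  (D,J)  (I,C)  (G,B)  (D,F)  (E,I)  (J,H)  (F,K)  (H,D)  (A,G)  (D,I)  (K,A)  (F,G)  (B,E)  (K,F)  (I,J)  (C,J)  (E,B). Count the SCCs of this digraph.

1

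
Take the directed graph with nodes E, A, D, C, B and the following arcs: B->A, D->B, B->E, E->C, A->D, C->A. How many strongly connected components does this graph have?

1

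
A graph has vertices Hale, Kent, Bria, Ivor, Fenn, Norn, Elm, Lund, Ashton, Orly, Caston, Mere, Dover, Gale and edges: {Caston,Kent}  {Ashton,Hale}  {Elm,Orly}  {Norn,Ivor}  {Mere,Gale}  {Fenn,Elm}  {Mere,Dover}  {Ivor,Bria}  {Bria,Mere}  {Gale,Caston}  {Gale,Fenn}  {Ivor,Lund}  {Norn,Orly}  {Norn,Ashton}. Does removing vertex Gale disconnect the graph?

Yes

Deleting Gale raises the number of components from 1 to 2, so Gale is a cut vertex.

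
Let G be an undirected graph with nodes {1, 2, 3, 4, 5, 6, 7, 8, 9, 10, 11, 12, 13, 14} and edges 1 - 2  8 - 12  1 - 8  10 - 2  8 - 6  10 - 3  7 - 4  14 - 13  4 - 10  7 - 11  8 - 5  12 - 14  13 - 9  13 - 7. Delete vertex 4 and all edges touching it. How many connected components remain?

With 4 gone, the remaining components are: {1, 2, 3, 5, 6, 7, 8, 9, 10, 11, 12, 13, 14}.
That is 1 component.

1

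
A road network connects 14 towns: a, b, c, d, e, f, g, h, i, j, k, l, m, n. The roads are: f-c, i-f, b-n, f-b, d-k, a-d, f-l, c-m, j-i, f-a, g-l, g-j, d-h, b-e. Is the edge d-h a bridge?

Removing d-h leaves no path between d and h: the component count goes from 1 to 2. So it is a bridge.

Yes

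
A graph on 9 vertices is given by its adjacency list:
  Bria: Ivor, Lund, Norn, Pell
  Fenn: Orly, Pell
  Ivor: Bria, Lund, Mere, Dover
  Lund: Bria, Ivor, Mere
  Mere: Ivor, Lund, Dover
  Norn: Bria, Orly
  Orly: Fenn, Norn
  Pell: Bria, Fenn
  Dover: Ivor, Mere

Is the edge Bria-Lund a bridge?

After removing Bria-Lund, the path Bria-Ivor-Lund still connects them, so the edge is not a bridge.

No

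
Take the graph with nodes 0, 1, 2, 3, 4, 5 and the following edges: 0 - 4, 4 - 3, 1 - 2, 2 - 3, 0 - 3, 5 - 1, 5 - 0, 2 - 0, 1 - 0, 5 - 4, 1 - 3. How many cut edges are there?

The edges on the cycle 1-2-3-0-1 are not bridges since each lies on that cycle.
Every edge lies on some cycle, so there are no bridges.

0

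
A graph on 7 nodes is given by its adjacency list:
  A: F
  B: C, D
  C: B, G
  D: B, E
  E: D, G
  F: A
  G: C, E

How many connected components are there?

Starting from A we can reach A, F. That is one component of size 2.
Starting from B we can reach B, C, D, E, G. That is one component of size 5.
Total: 2 components.

2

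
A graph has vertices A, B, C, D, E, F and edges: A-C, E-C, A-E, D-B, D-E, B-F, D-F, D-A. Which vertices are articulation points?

D

Removing D increases the component count from 1 to 2, so D is a cut vertex.
By contrast removing A leaves 1 component; it is not a cut vertex. No other vertex is a cut vertex either.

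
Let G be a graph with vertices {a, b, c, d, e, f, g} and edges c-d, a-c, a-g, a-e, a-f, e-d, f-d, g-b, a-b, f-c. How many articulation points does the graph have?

Removing a increases the component count from 1 to 2, so a is a cut vertex.
By contrast removing d leaves 1 component; it is not a cut vertex. No other vertex is a cut vertex either.

1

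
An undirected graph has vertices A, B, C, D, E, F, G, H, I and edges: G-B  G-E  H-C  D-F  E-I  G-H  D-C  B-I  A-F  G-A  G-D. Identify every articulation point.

G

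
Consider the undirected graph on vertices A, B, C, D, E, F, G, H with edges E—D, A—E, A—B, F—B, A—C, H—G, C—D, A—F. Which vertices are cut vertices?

A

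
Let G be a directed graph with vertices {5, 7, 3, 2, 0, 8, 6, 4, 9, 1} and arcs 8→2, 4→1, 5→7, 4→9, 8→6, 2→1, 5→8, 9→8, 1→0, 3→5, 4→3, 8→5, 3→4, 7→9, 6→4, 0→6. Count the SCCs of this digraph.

1

{0, 1, 2, 3, 4, 5, 6, 7, 8, 9} are all mutually reachable — one SCC of size 10.
That gives 1 strongly connected component.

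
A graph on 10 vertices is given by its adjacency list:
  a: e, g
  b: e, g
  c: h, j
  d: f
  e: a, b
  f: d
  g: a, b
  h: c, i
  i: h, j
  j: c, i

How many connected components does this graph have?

Starting from d we can reach d, f. That is one component of size 2.
Starting from a we can reach a, b, e, g. That is one component of size 4.
Starting from c we can reach c, h, i, j. That is one component of size 4.
Total: 3 components.

3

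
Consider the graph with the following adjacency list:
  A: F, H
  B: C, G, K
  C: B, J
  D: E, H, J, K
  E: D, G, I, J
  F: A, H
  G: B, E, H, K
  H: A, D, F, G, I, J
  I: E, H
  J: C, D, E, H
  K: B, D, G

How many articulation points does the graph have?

1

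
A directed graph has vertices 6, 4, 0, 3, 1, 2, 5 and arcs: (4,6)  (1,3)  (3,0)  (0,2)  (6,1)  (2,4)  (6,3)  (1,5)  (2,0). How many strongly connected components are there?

2

{0, 1, 2, 3, 4, 6} are all mutually reachable — one SCC of size 6.
{5} is an SCC by itself.
That gives 2 strongly connected components.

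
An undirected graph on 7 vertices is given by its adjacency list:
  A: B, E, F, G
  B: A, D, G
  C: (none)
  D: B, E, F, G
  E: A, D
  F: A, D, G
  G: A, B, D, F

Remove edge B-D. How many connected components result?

B and D are still connected via B-G-D, so the component count stays at 2.

2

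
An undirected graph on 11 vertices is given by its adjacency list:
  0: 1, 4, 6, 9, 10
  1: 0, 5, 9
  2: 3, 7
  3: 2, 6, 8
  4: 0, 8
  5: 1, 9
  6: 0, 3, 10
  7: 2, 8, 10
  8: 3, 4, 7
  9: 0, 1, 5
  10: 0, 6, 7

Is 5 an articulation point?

No

Deleting 5 leaves 1 component (was 1) (its neighbors 1, 9 remain connected to each other), so 5 is not a cut vertex.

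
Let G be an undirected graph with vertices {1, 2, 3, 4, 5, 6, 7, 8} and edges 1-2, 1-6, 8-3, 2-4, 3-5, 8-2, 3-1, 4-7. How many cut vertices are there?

4

Removing 1 increases the component count from 1 to 2, so 1 is a cut vertex.
Removing 2 increases the component count from 1 to 2, so 2 is a cut vertex.
Removing 3 increases the component count from 1 to 2, so 3 is a cut vertex.
Likewise 4 is a cut vertex.
By contrast removing 5 leaves 1 component; it is not a cut vertex. No other vertex is a cut vertex either.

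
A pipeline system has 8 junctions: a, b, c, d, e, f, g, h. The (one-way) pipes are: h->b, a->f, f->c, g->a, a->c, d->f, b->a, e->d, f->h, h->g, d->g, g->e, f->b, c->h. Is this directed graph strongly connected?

From h we can reach every vertex (a, b, c, d, e, f, g, h), and every vertex can reach h (a, b, c, d, e, f, g, h). So the whole graph is one strongly connected component.

Yes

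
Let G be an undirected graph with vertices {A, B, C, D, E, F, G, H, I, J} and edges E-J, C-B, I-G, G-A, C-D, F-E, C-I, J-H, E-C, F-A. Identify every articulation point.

Removing C increases the component count from 1 to 3, so C is a cut vertex.
Removing E increases the component count from 1 to 2, so E is a cut vertex.
Removing J increases the component count from 1 to 2, so J is a cut vertex.
By contrast removing I leaves 1 component; it is not a cut vertex. No other vertex is a cut vertex either.

C, E, J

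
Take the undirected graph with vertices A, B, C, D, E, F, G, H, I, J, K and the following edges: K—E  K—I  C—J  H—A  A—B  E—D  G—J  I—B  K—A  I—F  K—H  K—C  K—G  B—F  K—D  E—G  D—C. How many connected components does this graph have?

1

Starting from A we can reach A, B, C, D, E, F, G, H, I, J, K. That is one component of size 11.
Total: 1 component.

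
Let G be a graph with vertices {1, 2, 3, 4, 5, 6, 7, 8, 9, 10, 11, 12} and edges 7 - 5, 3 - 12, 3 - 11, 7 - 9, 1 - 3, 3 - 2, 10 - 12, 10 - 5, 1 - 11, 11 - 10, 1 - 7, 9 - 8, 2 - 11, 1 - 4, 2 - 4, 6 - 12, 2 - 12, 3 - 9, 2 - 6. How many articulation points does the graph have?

Removing 9 increases the component count from 1 to 2, so 9 is a cut vertex.
By contrast removing 12 leaves 1 component; it is not a cut vertex. No other vertex is a cut vertex either.

1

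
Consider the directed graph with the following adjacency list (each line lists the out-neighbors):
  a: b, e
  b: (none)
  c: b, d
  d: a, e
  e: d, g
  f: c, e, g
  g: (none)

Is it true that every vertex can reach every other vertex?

There is no directed path from d to f, so the graph is not strongly connected.

No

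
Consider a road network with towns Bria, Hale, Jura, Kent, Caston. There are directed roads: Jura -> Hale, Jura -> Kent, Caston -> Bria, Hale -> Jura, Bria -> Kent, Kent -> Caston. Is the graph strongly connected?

No

There is no directed path from Bria to Jura, so the graph is not strongly connected.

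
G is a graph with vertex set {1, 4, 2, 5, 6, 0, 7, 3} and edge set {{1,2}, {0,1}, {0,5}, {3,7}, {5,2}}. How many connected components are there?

4

4 is isolated — a component by itself.
6 is isolated — a component by itself.
Starting from 3 we can reach 3, 7. That is one component of size 2.
Starting from 0 we can reach 0, 1, 2, 5. That is one component of size 4.
Total: 4 components.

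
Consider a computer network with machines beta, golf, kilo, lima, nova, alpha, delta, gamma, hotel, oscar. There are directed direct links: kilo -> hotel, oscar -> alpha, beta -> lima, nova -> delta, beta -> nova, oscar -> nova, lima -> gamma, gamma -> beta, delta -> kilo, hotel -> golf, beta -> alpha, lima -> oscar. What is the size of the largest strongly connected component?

{beta, lima, gamma} are all mutually reachable — one SCC of size 3.
{delta} is an SCC by itself.
{golf} is an SCC by itself.
{kilo} is an SCC by itself.
{alpha} is an SCC by itself.
(and 3 more singleton SCCs)
The largest has 3 vertices.

3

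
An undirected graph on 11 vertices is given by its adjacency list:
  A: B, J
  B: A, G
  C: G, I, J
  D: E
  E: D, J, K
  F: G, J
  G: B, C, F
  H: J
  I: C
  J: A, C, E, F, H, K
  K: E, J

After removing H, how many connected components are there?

1

With H gone, the remaining components are: {A, B, C, D, E, F, G, I, J, K}.
That is 1 component.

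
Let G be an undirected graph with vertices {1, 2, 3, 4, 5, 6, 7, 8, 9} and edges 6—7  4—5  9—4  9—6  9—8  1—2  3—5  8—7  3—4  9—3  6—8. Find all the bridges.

1-2

The edges on the cycle 9-6-7-8-9 are not bridges since each lies on that cycle.
But removing 2—1 disconnects 2 from 1 — this is a bridge.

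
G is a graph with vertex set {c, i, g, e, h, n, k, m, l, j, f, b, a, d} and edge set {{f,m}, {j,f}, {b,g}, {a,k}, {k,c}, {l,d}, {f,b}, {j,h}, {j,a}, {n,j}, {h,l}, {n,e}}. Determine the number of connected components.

2

i is isolated — a component by itself.
Starting from a we can reach a, b, c, d, e, f, g, h, j, k, l, m, n. That is one component of size 13.
Total: 2 components.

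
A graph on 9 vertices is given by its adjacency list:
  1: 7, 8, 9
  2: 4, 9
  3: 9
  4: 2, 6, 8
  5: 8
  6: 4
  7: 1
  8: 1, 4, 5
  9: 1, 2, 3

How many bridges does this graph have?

The edges on the cycle 2-4-8-1-9-2 are not bridges since each lies on that cycle.
But removing 6-4 disconnects 6 from 4; removing 8-5 disconnects 8 from 5; removing 1-7 disconnects 1 from 7; removing 9-3 disconnects 9 from 3 — these are bridges.
That makes 4 bridges.

4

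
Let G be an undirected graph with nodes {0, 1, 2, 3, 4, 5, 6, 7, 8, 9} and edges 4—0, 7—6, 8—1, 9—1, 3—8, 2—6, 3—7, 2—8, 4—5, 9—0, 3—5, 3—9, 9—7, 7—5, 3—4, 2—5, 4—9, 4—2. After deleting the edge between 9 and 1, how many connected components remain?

1

9 and 1 are still connected via 9-3-8-1, so the component count stays at 1.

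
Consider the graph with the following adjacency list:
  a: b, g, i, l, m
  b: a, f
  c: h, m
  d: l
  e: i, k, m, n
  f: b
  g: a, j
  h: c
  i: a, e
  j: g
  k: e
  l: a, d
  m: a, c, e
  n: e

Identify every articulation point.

a, b, c, e, g, l, m

Removing a increases the component count from 1 to 4, so a is a cut vertex.
Removing b increases the component count from 1 to 2, so b is a cut vertex.
Removing c increases the component count from 1 to 2, so c is a cut vertex.
Likewise e, g, l, m are cut vertices.
By contrast removing f leaves 1 component; it is not a cut vertex. No other vertex is a cut vertex either.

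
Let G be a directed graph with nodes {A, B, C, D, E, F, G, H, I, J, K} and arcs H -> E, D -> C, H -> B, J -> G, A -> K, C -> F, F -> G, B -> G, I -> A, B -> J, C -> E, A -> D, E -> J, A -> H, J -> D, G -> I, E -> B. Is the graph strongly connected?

There is no directed path from K to I, so the graph is not strongly connected.

No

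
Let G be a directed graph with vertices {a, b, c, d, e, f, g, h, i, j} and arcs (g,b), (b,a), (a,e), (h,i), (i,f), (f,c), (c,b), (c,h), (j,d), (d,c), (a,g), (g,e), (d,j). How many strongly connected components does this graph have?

4

{c, f, h, i} are all mutually reachable — one SCC of size 4.
{a, b, g} are all mutually reachable — one SCC of size 3.
{d, j} are all mutually reachable — one SCC of size 2.
{e} is an SCC by itself.
That gives 4 strongly connected components.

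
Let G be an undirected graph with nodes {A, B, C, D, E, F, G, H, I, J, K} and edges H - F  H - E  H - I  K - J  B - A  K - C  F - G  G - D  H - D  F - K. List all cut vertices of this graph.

Removing F increases the component count from 2 to 3, so F is a cut vertex.
Removing H increases the component count from 2 to 4, so H is a cut vertex.
Removing K increases the component count from 2 to 4, so K is a cut vertex.
By contrast removing B leaves 2 components; it is not a cut vertex. No other vertex is a cut vertex either.

F, H, K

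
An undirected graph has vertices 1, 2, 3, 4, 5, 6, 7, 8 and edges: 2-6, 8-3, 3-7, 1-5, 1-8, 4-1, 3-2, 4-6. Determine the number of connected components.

1

Starting from 1 we can reach 1, 2, 3, 4, 5, 6, 7, 8. That is one component of size 8.
Total: 1 component.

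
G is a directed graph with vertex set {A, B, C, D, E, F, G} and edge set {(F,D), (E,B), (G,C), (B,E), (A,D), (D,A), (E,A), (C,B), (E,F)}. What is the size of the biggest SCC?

{B, E} are all mutually reachable — one SCC of size 2.
{A, D} are all mutually reachable — one SCC of size 2.
{F} is an SCC by itself.
{C} is an SCC by itself.
{G} is an SCC by itself.
The largest has 2 vertices.

2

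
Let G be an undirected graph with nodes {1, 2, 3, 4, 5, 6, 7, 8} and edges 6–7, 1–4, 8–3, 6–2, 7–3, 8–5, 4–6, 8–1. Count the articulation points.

2

Removing 6 increases the component count from 1 to 2, so 6 is a cut vertex.
Removing 8 increases the component count from 1 to 2, so 8 is a cut vertex.
By contrast removing 7 leaves 1 component; it is not a cut vertex. No other vertex is a cut vertex either.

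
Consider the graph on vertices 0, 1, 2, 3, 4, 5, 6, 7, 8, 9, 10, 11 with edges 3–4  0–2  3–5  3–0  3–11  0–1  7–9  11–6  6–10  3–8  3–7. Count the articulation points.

5

Removing 0 increases the component count from 1 to 3, so 0 is a cut vertex.
Removing 3 increases the component count from 1 to 6, so 3 is a cut vertex.
Removing 6 increases the component count from 1 to 2, so 6 is a cut vertex.
Likewise 7, 11 are cut vertices.
By contrast removing 5 leaves 1 component; it is not a cut vertex. No other vertex is a cut vertex either.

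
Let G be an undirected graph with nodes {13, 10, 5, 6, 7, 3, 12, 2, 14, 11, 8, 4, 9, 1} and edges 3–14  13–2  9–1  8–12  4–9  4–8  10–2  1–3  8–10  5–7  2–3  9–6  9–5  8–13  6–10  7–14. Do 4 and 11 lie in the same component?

No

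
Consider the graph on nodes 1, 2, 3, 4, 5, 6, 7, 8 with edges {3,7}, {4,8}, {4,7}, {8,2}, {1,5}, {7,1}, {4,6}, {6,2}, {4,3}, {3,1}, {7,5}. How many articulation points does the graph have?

Removing 4 increases the component count from 1 to 2, so 4 is a cut vertex.
By contrast removing 8 leaves 1 component; it is not a cut vertex. No other vertex is a cut vertex either.

1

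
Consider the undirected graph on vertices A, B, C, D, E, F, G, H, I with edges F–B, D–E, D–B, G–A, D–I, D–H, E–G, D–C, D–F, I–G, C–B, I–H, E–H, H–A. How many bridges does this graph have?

0

The edges on the cycle D-C-B-D are not bridges since each lies on that cycle.
Every edge lies on some cycle, so there are no bridges.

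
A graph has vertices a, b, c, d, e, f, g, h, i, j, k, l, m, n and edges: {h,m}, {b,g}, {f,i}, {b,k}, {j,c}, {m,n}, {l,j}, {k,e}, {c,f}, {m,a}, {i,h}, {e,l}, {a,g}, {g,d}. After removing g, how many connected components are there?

With g gone, the remaining components are: {d}; {a, b, c, e, f, h, i, j, k, l, m, n}.
That is 2 components.

2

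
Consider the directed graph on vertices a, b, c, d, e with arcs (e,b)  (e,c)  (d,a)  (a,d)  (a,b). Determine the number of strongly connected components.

{a, d} are all mutually reachable — one SCC of size 2.
{b} is an SCC by itself.
{e} is an SCC by itself.
{c} is an SCC by itself.
That gives 4 strongly connected components.

4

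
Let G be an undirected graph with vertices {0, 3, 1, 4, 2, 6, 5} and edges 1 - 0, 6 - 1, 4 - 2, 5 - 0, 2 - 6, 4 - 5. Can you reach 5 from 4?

Yes

From 4 we can reach 0, 1, 2, 4, 5, 6, which includes 5.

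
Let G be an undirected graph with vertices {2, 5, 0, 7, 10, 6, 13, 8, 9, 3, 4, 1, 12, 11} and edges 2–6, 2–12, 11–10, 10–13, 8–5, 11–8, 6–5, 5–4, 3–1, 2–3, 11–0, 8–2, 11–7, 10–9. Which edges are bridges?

0-11, 1-3, 10-11, 10-13, 10-9, 11-7, 11-8, 12-2, 2-3, 4-5

The edges on the cycle 8-2-6-5-8 are not bridges since each lies on that cycle.
But removing 11–7 disconnects 11 from 7; removing 9–10 disconnects 9 from 10; removing 1–3 disconnects 1 from 3; removing 13–10 disconnects 13 from 10 — these are bridges.
In total 10 edges are bridges.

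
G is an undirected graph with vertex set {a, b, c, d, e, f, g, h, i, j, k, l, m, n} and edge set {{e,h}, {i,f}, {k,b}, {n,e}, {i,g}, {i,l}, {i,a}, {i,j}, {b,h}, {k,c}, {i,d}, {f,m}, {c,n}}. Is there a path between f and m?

From f we can reach a, d, f, g, i, j, l, m, which includes m.

Yes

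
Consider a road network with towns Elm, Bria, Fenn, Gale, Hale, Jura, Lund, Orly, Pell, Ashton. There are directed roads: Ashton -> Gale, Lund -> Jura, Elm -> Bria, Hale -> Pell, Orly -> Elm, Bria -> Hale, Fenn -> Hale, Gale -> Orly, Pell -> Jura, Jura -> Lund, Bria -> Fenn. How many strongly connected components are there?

9

{Jura, Lund} are all mutually reachable — one SCC of size 2.
{Fenn} is an SCC by itself.
{Bria} is an SCC by itself.
{Gale} is an SCC by itself.
{Pell} is an SCC by itself.
(and 4 more singleton SCCs)
That gives 9 strongly connected components.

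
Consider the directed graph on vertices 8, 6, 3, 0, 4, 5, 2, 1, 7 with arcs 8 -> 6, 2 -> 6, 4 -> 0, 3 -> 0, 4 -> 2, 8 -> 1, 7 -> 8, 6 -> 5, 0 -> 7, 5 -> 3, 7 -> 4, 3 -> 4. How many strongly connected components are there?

{0, 2, 3, 4, 5, 6, 7, 8} are all mutually reachable — one SCC of size 8.
{1} is an SCC by itself.
That gives 2 strongly connected components.

2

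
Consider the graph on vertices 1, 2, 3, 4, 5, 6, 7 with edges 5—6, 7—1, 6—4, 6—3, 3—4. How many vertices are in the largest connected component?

2 is isolated — a component by itself.
Starting from 1 we can reach 1, 7. That is one component of size 2.
Starting from 3 we can reach 3, 4, 5, 6. That is one component of size 4.
The largest has 4 vertices.

4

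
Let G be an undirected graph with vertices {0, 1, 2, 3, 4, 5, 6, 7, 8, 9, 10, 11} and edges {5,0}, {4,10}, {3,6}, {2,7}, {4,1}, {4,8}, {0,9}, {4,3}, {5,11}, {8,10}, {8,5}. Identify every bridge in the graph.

The edges on the cycle 4-8-10-4 are not bridges since each lies on that cycle.
But removing 5—11 disconnects 5 from 11; removing 6—3 disconnects 6 from 3; removing 0—9 disconnects 0 from 9; removing 5—0 disconnects 5 from 0 — these are bridges.
In total 8 edges are bridges.

0-5, 0-9, 1-4, 11-5, 2-7, 3-4, 3-6, 5-8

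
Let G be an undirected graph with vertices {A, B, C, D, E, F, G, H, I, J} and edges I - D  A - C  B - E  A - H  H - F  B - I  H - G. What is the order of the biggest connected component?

J is isolated — a component by itself.
Starting from B we can reach B, D, E, I. That is one component of size 4.
Starting from A we can reach A, C, F, G, H. That is one component of size 5.
The largest has 5 vertices.

5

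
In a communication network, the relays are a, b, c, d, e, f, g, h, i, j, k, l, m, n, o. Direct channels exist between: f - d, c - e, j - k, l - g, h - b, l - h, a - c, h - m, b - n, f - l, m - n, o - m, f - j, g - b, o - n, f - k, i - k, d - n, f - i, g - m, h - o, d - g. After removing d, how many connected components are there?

With d gone, the remaining components are: {a, c, e}; {b, f, g, h, i, j, k, l, m, n, o}.
That is 2 components.

2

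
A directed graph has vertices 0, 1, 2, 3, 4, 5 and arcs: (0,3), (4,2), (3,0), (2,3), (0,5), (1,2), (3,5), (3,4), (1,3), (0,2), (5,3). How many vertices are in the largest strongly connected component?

{0, 2, 3, 4, 5} are all mutually reachable — one SCC of size 5.
{1} is an SCC by itself.
The largest has 5 vertices.

5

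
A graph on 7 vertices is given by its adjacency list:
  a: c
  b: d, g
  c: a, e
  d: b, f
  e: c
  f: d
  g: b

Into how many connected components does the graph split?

Starting from a we can reach a, c, e. That is one component of size 3.
Starting from b we can reach b, d, f, g. That is one component of size 4.
Total: 2 components.

2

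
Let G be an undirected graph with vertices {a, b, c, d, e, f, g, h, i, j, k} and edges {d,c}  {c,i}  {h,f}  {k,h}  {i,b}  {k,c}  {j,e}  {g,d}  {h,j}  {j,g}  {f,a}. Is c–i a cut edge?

Yes

Removing c–i leaves no path between c and i: the component count goes from 1 to 2. So it is a bridge.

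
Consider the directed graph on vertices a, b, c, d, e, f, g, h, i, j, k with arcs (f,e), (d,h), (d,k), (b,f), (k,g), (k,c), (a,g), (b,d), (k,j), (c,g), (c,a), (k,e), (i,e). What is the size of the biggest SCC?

1

{h} is an SCC by itself.
{j} is an SCC by itself.
{k} is an SCC by itself.
{a} is an SCC by itself.
{b} is an SCC by itself.
(and 6 more singleton SCCs)
The largest has 1 vertex.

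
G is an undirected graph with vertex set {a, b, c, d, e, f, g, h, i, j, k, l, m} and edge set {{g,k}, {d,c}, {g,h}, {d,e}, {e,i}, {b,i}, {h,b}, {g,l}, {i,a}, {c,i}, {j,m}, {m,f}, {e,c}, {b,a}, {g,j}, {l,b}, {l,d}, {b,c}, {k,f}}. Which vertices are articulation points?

g

Removing g increases the component count from 1 to 2, so g is a cut vertex.
By contrast removing l leaves 1 component; it is not a cut vertex. No other vertex is a cut vertex either.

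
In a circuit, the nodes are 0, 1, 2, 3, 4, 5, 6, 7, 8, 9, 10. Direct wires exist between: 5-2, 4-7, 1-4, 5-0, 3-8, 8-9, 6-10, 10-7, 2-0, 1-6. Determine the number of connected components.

3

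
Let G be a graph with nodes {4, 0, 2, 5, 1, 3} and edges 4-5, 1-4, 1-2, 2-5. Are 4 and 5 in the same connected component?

Yes

From 4 we can reach 1, 2, 4, 5, which includes 5.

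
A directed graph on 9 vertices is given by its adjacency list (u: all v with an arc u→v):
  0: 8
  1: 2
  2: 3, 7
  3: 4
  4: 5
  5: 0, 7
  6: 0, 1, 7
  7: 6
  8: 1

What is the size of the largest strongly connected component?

9

{0, 1, 2, 3, 4, 5, 6, 7, 8} are all mutually reachable — one SCC of size 9.
The largest has 9 vertices.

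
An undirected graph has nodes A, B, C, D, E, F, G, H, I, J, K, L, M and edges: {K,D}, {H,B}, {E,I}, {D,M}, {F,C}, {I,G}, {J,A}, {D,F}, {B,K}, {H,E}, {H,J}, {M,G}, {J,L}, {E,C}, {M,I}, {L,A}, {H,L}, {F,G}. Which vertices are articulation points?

Removing H increases the component count from 1 to 2, so H is a cut vertex.
By contrast removing A leaves 1 component; it is not a cut vertex. No other vertex is a cut vertex either.

H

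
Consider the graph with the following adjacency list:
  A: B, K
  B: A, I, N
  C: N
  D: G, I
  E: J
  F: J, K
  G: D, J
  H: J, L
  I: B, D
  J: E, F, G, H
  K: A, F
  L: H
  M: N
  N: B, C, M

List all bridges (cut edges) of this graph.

B-N, C-N, E-J, H-J, H-L, M-N

The edges on the cycle J-F-K-A-B-I-D-G-J are not bridges since each lies on that cycle.
But removing J-H disconnects J from H; removing N-C disconnects N from C; removing H-L disconnects H from L; removing J-E disconnects J from E — these are bridges.
In total 6 edges are bridges.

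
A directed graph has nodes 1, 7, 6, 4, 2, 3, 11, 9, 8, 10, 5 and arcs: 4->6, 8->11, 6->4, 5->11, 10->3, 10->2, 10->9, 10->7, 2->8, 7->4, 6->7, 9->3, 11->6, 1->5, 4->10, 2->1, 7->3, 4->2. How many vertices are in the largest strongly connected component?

{1, 2, 4, 5, 6, 7, 8, 10, 11} are all mutually reachable — one SCC of size 9.
{9} is an SCC by itself.
{3} is an SCC by itself.
The largest has 9 vertices.

9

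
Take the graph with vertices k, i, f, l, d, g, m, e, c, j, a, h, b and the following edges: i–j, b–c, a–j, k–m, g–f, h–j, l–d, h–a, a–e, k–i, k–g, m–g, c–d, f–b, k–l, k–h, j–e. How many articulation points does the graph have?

Removing k increases the component count from 1 to 2, so k is a cut vertex.
By contrast removing i leaves 1 component; it is not a cut vertex. No other vertex is a cut vertex either.

1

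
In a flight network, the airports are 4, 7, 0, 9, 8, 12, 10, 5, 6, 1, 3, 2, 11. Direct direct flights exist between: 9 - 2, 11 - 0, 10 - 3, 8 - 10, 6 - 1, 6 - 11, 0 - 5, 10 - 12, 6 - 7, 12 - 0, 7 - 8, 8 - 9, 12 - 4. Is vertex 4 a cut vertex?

Deleting 4 leaves 1 component (was 1), so 4 is not a cut vertex.

No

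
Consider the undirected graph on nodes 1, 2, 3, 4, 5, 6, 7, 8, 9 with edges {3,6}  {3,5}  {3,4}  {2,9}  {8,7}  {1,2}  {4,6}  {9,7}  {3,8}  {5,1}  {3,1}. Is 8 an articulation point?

Deleting 8 leaves 1 component (was 1) (its neighbors 3, 7 remain connected to each other), so 8 is not a cut vertex.

No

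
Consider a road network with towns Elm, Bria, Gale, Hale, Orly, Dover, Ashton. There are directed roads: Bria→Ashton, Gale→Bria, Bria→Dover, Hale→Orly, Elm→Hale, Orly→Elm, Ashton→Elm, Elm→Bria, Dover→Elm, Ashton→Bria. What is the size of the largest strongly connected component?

6

{Elm, Bria, Hale, Orly, Dover, Ashton} are all mutually reachable — one SCC of size 6.
{Gale} is an SCC by itself.
The largest has 6 vertices.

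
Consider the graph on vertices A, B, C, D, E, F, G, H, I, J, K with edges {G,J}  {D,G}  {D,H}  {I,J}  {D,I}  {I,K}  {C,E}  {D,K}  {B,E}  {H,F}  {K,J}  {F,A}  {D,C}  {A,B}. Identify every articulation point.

D

Removing D increases the component count from 1 to 2, so D is a cut vertex.
By contrast removing B leaves 1 component; it is not a cut vertex. No other vertex is a cut vertex either.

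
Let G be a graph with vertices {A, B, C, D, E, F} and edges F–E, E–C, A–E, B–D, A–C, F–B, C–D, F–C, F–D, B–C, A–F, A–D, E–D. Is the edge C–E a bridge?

After removing C–E, the path C-A-E still connects them, so the edge is not a bridge.

No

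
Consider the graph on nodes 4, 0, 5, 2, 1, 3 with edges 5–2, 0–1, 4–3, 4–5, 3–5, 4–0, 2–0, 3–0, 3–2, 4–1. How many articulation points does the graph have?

0

Removing 4, for instance, still leaves 1 component. No single vertex removal increases the component count — the graph has no articulation points.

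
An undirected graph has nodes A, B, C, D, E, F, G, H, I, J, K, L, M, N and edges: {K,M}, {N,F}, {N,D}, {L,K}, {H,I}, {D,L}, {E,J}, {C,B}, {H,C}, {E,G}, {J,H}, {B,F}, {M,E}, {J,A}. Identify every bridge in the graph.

A-J, E-G, H-I

The edges on the cycle N-D-L-K-M-E-J-H-C-B-F-N are not bridges since each lies on that cycle.
But removing I - H disconnects I from H; removing A - J disconnects A from J; removing G - E disconnects G from E — these are bridges.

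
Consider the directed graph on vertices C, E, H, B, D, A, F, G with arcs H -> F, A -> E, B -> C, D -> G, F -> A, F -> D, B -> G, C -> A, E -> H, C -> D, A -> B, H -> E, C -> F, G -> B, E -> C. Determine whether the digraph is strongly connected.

From B we can reach every vertex (A, B, C, D, E, F, G, H), and every vertex can reach B (A, B, C, D, E, F, G, H). So the whole graph is one strongly connected component.

Yes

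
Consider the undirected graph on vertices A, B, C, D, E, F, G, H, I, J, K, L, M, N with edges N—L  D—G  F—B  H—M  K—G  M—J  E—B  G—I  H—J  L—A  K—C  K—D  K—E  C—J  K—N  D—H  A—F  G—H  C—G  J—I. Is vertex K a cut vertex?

Yes

Deleting K raises the number of components from 1 to 2, so K is a cut vertex.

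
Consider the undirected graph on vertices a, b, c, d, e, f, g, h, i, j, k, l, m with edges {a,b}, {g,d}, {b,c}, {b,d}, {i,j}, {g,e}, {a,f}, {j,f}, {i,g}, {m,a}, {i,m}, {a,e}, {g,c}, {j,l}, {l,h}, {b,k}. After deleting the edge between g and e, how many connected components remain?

g and e are still connected via g-i-m-a-e, so the component count stays at 1.

1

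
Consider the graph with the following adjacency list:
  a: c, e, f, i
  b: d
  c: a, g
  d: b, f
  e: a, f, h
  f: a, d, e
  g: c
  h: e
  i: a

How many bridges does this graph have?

6

The edges on the cycle a-f-e-a are not bridges since each lies on that cycle.
But removing h-e disconnects h from e; removing a-c disconnects a from c; removing d-b disconnects d from b; removing a-i disconnects a from i — these are bridges.
In total 6 edges are bridges.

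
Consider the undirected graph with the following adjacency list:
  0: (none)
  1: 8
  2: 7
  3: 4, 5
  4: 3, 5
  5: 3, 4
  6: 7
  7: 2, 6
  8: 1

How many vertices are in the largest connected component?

3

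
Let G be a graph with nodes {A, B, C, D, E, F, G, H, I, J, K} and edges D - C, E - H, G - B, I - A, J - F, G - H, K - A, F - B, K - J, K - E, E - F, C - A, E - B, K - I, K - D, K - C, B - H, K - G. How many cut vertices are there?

Removing K increases the component count from 1 to 2, so K is a cut vertex.
By contrast removing C leaves 1 component; it is not a cut vertex. No other vertex is a cut vertex either.

1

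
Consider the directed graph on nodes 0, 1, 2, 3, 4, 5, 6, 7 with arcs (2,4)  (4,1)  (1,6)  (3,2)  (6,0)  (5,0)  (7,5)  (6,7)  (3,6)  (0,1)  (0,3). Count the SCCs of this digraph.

1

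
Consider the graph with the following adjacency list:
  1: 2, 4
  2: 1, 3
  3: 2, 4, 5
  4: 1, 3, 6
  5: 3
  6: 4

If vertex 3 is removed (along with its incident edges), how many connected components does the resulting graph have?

With 3 gone, the remaining components are: {5}; {1, 2, 4, 6}.
That is 2 components.

2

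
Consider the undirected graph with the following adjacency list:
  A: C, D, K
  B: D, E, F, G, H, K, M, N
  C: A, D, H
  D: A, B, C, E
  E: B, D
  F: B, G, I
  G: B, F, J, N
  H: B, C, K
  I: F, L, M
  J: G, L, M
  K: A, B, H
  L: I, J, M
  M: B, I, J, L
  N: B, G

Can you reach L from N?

Yes

From N we can reach A, B, C, D, E, F, G, H, I, J, K, L, M, N, which includes L.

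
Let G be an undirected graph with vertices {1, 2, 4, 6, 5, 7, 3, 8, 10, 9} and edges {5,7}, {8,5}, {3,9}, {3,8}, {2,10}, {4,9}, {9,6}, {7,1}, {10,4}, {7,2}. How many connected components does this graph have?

1

Starting from 1 we can reach 1, 2, 3, 4, 5, 6, 7, 8, 9, 10. That is one component of size 10.
Total: 1 component.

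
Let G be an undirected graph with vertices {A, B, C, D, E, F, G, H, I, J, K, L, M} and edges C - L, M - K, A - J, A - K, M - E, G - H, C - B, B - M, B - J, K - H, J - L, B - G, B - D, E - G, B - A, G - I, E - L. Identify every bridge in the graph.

The edges on the cycle C-B-A-J-L-C are not bridges since each lies on that cycle.
But removing I - G disconnects I from G; removing B - D disconnects B from D — these are bridges.

B-D, G-I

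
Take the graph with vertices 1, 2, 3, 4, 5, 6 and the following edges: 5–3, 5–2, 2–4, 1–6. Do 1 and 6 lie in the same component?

Yes

From 1 we can reach 1, 6, which includes 6.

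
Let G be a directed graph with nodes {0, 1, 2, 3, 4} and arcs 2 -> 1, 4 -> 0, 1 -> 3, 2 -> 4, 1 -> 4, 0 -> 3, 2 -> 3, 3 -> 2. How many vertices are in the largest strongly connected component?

{0, 1, 2, 3, 4} are all mutually reachable — one SCC of size 5.
The largest has 5 vertices.

5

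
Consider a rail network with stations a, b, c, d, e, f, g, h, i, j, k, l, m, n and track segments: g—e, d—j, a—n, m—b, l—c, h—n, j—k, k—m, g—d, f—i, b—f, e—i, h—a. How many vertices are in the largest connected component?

9

Starting from c we can reach c, l. That is one component of size 2.
Starting from a we can reach a, h, n. That is one component of size 3.
Starting from b we can reach b, d, e, f, g, i, j, k, m. That is one component of size 9.
The largest has 9 vertices.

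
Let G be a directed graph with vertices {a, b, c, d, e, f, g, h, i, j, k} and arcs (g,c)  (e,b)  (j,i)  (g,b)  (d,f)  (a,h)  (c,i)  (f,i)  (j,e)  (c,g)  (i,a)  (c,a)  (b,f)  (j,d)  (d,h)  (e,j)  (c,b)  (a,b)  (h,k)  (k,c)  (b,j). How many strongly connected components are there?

1

{a, b, c, d, e, f, g, h, i, j, k} are all mutually reachable — one SCC of size 11.
That gives 1 strongly connected component.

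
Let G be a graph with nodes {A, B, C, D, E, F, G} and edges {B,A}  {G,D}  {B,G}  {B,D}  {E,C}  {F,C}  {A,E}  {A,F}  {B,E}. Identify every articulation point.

B

Removing B increases the component count from 1 to 2, so B is a cut vertex.
By contrast removing G leaves 1 component; it is not a cut vertex. No other vertex is a cut vertex either.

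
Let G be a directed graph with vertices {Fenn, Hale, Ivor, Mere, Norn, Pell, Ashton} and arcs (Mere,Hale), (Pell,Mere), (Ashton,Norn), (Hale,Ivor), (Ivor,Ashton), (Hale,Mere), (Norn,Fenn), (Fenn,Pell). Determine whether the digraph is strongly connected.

Yes

From Fenn we can reach every vertex (Fenn, Hale, Ivor, Mere, Norn, Pell, Ashton), and every vertex can reach Fenn (Fenn, Hale, Ivor, Mere, Norn, Pell, Ashton). So the whole graph is one strongly connected component.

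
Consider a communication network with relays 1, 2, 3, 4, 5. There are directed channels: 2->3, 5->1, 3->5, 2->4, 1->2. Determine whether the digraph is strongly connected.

No

There is no directed path from 4 to 2, so the graph is not strongly connected.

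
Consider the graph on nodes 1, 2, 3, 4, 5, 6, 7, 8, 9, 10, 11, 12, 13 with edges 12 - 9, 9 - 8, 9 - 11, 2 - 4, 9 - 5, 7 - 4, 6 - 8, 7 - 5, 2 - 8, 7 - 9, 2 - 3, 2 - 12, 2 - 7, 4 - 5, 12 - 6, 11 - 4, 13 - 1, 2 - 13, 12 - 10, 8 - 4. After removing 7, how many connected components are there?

1

With 7 gone, the remaining components are: {1, 2, 3, 4, 5, 6, 8, 9, 10, 11, 12, 13}.
That is 1 component.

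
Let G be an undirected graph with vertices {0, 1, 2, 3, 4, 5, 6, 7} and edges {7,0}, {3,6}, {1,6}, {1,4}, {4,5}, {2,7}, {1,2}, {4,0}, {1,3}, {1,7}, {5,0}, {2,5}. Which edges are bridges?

none

The edges on the cycle 1-3-6-1 are not bridges since each lies on that cycle.
Every edge lies on some cycle, so there are no bridges.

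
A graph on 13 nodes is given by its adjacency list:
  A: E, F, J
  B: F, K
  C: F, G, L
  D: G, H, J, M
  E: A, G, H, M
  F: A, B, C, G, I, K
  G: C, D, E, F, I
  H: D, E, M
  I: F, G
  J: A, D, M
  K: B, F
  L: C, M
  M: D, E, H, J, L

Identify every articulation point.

Removing F increases the component count from 1 to 2, so F is a cut vertex.
By contrast removing J leaves 1 component; it is not a cut vertex. No other vertex is a cut vertex either.

F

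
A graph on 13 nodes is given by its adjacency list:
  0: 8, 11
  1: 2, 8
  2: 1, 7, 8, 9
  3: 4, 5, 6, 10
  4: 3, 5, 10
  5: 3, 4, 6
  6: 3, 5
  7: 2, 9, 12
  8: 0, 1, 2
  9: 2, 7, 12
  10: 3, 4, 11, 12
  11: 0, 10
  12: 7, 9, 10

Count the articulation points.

1

Removing 10 increases the component count from 1 to 2, so 10 is a cut vertex.
By contrast removing 7 leaves 1 component; it is not a cut vertex. No other vertex is a cut vertex either.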